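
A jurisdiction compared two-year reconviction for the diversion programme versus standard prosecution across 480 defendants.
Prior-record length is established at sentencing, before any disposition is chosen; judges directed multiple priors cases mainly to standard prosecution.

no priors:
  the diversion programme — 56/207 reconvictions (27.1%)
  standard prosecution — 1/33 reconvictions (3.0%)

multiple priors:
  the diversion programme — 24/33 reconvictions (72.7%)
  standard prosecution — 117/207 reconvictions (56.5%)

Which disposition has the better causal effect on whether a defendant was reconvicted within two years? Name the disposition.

Nothing the disposition does changes prior-record length; the imbalance is an allocation artefact. With prior-record length also predicting the outcome, the pooled figure is confounded, and the within-stratum comparison is the causal one.
Within each level — no priors: 27.1% vs 3.0%; multiple priors: 72.7% vs 56.5% — standard prosecution is lower every time.

standard prosecution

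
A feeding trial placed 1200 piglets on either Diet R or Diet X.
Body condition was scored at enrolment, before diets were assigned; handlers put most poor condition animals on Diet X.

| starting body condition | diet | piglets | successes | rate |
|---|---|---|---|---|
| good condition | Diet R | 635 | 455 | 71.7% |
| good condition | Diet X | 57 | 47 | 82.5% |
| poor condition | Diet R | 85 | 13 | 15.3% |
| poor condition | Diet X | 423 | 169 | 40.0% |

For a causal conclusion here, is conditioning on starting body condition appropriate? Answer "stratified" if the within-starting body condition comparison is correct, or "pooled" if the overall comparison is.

stratified

Starting body condition is set before the diet has any effect — it is not caused by the diet — and it independently drives the outcome. That makes it a confounder, so the causal comparison is within starting body condition levels.
Within each level — good condition: 71.7% vs 82.5%; poor condition: 15.3% vs 40.0% — Diet X is higher every time.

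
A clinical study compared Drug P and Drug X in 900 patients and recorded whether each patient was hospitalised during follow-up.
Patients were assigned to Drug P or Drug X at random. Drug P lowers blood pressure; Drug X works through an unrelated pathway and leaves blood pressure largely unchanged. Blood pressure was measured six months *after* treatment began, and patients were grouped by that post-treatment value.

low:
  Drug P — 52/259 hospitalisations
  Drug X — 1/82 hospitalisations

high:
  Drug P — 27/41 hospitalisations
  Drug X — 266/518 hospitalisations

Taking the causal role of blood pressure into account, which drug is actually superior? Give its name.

Blood pressure here is a post-treatment variable shaped by the drug; conditioning on it would introduce bias rather than remove it. The overall comparison is the causal one.
Pooled: Drug P 26.3% vs Drug X 44.5%; Drug P is lower overall.

Drug P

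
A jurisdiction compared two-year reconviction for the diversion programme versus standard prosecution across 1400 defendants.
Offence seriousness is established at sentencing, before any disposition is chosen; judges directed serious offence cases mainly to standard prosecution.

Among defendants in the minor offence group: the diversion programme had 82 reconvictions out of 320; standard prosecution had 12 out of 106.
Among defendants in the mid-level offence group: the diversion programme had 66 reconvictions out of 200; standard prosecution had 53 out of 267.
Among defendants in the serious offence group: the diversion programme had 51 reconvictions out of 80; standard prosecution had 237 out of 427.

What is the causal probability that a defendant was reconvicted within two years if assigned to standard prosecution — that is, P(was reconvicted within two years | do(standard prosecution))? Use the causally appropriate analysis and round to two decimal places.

The offence seriousness-specific comparison favours standard prosecution throughout, but the pooled figures favour the diversion programme. The question is whether to condition on offence seriousness.
The imbalance in offence seriousness arose from how defendants were allocated, not from anything the disposition did; and offence seriousness independently affects the outcome. The pooled gap is confounded — condition on offence seriousness.
Standardising standard prosecution to the population offence seriousness mix: 0.304·12/106 + 0.334·53/267 + 0.362·237/427 = 0.302.

0.30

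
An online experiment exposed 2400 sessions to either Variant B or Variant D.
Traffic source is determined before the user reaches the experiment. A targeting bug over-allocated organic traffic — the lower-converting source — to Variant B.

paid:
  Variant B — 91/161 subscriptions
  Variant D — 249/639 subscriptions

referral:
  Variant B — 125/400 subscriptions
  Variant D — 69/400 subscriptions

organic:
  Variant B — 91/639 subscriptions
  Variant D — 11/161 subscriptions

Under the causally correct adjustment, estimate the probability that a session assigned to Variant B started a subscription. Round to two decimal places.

0.34

Variant B is higher inside every traffic source stratum but Variant D is higher in aggregate. Whether to stratify depends on how traffic source relates to the variant.
Traffic source is set before the variant has any effect — it is not caused by the variant — and it independently drives the outcome. That makes it a confounder, so the causal comparison is within traffic source levels.
Standardising Variant B to the population traffic source mix: 0.333·91/161 + 0.333·125/400 + 0.333·91/639 = 0.340.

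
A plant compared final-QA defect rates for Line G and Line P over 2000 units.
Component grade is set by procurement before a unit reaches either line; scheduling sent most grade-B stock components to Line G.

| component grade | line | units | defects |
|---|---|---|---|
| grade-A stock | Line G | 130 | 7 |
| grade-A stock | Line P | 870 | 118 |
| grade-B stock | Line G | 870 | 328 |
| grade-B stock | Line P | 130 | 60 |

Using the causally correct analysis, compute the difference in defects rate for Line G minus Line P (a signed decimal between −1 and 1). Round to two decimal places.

-0.08

Within every component grade level Line G has the lower rate, yet pooled Line P does — Simpson's reversal.
Component grade differs across lines for reasons unrelated to any effect of the line itself, and it separately predicts the outcome — a classic confounder. We must compare within component grade levels.
Adjusting over the population distribution of component grade: 0.500·(0.054−0.136) + 0.500·(0.377−0.462) = -0.083.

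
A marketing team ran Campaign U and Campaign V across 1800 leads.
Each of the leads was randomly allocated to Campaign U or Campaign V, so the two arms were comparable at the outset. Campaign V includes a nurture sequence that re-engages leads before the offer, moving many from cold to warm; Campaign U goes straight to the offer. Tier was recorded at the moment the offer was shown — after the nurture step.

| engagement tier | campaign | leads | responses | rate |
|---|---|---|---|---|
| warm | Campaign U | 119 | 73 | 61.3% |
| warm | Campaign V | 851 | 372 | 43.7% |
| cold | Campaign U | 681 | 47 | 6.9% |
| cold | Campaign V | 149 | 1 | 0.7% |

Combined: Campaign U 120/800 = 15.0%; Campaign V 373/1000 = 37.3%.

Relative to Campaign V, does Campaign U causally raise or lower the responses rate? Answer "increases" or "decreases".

The stratified and pooled comparisons disagree (Campaign U wins within each engagement tier; Campaign V wins overall), so the answer turns on the causal role of engagement tier.
The distribution of engagement tier is itself part of what the campaign does — it is an intermediate outcome. Holding it fixed would remove that part of the effect; the total effect is the pooled difference.
Pooled: Campaign U 15.0% vs Campaign V 37.3%; Campaign V is higher overall.

decreases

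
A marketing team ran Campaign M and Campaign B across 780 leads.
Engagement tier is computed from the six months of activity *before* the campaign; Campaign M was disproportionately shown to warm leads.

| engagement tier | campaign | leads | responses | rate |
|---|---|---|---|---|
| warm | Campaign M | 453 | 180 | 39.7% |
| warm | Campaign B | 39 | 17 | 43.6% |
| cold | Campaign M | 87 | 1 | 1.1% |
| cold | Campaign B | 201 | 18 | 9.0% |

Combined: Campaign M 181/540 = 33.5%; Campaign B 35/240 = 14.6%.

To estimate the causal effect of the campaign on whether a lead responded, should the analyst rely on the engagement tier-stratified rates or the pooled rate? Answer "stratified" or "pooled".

Engagement tier satisfies the back-door criterion: it is not a descendant of the campaign, and it blocks the spurious path from campaign to outcome. Adjusting for it (i.e., using the within-engagement tier rates) gives the causal effect.
Within each level — warm: 39.7% vs 43.6%; cold: 1.1% vs 9.0% — Campaign B is higher every time.

stratified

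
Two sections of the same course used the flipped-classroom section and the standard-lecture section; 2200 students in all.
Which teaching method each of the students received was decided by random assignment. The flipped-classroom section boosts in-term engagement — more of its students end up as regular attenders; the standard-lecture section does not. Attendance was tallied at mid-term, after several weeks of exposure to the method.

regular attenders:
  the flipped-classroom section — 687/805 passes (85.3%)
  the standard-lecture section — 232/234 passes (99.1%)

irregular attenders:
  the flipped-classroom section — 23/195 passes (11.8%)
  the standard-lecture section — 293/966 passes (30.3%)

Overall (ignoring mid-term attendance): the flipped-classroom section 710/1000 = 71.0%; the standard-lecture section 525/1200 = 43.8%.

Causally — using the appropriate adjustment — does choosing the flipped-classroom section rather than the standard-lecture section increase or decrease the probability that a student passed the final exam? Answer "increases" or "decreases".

increases

The mid-term attendance-specific comparison favours the standard-lecture section throughout, but the pooled figures favour the flipped-classroom section. The question is whether to condition on mid-term attendance.
Stratifying would compare teaching methods among students the teaching methods themselves sorted into mid-term attendance groups — a form of selection on an intermediate. The unconditioned pooled rates give the total causal effect.
Pooled: the flipped-classroom section 71.0% vs the standard-lecture section 43.8%; the flipped-classroom section is higher overall.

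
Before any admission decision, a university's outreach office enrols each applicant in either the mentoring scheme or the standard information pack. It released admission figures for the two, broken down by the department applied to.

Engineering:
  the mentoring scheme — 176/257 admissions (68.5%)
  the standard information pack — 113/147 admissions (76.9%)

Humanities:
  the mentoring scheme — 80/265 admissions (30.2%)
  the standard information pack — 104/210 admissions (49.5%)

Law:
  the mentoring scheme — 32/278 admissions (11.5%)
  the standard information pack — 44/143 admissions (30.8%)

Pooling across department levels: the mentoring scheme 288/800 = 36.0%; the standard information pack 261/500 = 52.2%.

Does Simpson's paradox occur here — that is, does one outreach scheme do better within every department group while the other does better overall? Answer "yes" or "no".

Within each department level (Engineering 68.5% vs 76.9%; Humanities 30.2% vs 49.5%; Law 11.5% vs 30.8%), the standard information pack has the higher rate every time. Pooled: 36.0% vs 52.2% — the standard information pack has the higher rate overall. They agree.

no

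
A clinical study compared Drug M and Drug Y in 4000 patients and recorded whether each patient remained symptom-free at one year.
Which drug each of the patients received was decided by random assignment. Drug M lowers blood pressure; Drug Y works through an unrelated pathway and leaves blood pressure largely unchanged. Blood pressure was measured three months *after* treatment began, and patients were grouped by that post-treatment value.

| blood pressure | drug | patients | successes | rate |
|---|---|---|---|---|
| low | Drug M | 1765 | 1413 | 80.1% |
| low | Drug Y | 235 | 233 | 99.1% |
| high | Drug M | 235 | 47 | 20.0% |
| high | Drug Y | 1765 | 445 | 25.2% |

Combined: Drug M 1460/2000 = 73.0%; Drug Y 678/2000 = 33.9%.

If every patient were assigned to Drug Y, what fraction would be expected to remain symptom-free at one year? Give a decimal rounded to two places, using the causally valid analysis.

The distribution of blood pressure is itself part of what the drug does — it is an intermediate outcome. Holding it fixed would remove that part of the effect; the total effect is the pooled difference.
So P(outcome | do(Drug Y)) is just the pooled rate for Drug Y: 678/2000 = 0.339.

0.34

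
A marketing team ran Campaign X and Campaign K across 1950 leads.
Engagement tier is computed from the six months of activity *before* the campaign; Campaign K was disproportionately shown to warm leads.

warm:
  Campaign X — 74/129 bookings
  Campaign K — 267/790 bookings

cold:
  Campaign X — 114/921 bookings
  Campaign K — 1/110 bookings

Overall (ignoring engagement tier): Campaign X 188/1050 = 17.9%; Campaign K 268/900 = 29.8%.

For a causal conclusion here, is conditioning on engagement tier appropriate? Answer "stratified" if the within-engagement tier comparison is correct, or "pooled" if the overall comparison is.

stratified

Engagement tier differs across campaigns for reasons unrelated to any effect of the campaign itself, and it separately predicts the outcome — a classic confounder. We must compare within engagement tier levels.
Within each level — warm: 57.4% vs 33.8%; cold: 12.4% vs 0.9% — Campaign X is higher every time.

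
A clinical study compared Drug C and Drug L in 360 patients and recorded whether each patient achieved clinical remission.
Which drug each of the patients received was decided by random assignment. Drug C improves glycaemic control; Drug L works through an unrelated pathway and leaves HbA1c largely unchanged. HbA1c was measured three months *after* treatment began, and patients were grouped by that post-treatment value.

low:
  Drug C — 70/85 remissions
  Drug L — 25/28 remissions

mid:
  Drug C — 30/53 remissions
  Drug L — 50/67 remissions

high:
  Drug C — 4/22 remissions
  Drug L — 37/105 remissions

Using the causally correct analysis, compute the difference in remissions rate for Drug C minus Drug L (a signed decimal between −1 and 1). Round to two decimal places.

+0.09

The HbA1c-specific comparison favours Drug L throughout, but the pooled figures favour Drug C. The question is whether to condition on HbA1c.
Because the drug influences HbA1c, HbA1c is a post-treatment mediator, not a confounder. Stratifying on it would bias the estimate; the causal effect is the crude pooled difference.
The causal difference is the pooled difference: 0.650 − 0.560 = +0.090.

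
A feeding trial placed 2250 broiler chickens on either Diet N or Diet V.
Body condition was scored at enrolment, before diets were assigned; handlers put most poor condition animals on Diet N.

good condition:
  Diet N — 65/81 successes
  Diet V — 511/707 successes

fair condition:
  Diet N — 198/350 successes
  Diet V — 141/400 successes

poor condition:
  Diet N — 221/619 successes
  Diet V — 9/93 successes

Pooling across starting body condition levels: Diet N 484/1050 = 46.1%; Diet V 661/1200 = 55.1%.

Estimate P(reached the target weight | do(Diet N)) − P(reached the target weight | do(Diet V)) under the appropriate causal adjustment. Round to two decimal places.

+0.18

The starting body condition-specific comparison favours Diet N throughout, but the pooled figures favour Diet V. The question is whether to condition on starting body condition.
Here starting body condition is a common cause — it drives both which diet a case falls under and the outcome. The crude comparison mixes populations; the stratum-specific rates are the causally relevant ones.
Adjusting over the population distribution of starting body condition: 0.350·(0.802−0.723) + 0.333·(0.566−0.352) + 0.316·(0.357−0.097) = +0.181.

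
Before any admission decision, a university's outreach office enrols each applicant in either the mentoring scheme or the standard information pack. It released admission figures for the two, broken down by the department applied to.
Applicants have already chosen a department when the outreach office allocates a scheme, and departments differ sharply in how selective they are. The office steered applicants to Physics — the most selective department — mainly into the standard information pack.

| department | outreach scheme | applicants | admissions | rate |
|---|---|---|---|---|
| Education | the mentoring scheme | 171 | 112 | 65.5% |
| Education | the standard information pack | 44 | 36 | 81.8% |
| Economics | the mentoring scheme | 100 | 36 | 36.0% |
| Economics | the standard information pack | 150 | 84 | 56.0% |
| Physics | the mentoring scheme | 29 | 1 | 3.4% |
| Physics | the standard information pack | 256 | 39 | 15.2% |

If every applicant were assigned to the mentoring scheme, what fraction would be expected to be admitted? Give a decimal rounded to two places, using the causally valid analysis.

The department-specific comparison favours the standard information pack throughout, but the pooled figures favour the mentoring scheme. The question is whether to condition on department.
Department differs across outreach schemes for reasons unrelated to any effect of the outreach scheme itself, and it separately predicts the outcome — a classic confounder. We must compare within department levels.
Standardising the mentoring scheme to the population department mix: 0.287·112/171 + 0.333·36/100 + 0.380·1/29 = 0.321.

0.32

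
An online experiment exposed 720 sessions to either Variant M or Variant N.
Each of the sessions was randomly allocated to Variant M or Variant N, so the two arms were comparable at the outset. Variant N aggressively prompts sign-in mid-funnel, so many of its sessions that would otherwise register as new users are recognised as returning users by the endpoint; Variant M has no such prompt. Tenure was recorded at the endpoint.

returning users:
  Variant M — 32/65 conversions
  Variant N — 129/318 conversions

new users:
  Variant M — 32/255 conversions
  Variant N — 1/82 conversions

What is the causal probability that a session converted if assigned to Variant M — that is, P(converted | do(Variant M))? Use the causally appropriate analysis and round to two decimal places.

0.20

Within every user tenure level Variant M has the higher rate, yet pooled Variant N does — Simpson's reversal.
Stratifying would compare variants among sessions the variants themselves sorted into user tenure groups — a form of selection on an intermediate. The unconditioned pooled rates give the total causal effect.
So P(outcome | do(Variant M)) is just the pooled rate for Variant M: 64/320 = 0.200.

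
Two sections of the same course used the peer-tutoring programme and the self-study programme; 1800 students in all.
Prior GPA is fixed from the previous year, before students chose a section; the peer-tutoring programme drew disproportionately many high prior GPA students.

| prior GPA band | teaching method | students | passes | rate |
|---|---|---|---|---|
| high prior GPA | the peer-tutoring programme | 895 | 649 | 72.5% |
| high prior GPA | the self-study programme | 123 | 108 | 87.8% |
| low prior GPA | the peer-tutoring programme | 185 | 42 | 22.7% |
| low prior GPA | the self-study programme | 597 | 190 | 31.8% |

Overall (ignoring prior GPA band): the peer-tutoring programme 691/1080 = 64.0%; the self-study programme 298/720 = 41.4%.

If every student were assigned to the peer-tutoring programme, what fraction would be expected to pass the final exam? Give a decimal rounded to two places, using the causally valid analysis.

0.51

the self-study programme is higher inside every prior GPA band stratum but the peer-tutoring programme is higher in aggregate. Whether to stratify depends on how prior GPA band relates to the teaching method.
Here prior GPA band is a common cause — it drives both which teaching method a case falls under and the outcome. The crude comparison mixes populations; the stratum-specific rates are the causally relevant ones.
Standardising the peer-tutoring programme to the population prior GPA band mix: 0.566·649/895 + 0.434·42/185 = 0.509.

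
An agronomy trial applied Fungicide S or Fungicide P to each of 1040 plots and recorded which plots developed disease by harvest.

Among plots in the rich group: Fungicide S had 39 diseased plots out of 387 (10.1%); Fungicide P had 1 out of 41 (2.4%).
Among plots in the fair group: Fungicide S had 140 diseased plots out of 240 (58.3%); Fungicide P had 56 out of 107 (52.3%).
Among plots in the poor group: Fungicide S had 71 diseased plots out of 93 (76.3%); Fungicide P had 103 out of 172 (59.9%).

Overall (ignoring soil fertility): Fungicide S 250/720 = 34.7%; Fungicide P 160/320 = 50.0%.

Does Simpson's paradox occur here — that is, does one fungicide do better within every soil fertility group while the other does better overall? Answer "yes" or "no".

Within each soil fertility level (rich 10.1% vs 2.4%; fair 58.3% vs 52.3%; poor 76.3% vs 59.9%), Fungicide P has the lower rate every time. Pooled: 34.7% vs 50.0% — Fungicide S has the lower rate overall. The two comparisons disagree.

yes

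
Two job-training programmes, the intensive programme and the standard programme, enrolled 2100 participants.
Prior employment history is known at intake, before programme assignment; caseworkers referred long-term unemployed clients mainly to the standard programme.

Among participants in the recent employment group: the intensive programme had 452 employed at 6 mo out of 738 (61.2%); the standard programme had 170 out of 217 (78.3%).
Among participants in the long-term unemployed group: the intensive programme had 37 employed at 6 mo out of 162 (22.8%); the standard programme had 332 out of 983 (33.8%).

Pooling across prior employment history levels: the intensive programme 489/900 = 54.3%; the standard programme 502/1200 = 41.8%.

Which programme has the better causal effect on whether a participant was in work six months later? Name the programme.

the standard programme

Within every prior employment history level the standard programme has the higher rate, yet pooled the intensive programme does — Simpson's reversal.
The imbalance in prior employment history arose from how participants were allocated, not from anything the programme did; and prior employment history independently affects the outcome. The pooled gap is confounded — condition on prior employment history.
Within each level — recent employment: 61.2% vs 78.3%; long-term unemployed: 22.8% vs 33.8% — the standard programme is higher every time.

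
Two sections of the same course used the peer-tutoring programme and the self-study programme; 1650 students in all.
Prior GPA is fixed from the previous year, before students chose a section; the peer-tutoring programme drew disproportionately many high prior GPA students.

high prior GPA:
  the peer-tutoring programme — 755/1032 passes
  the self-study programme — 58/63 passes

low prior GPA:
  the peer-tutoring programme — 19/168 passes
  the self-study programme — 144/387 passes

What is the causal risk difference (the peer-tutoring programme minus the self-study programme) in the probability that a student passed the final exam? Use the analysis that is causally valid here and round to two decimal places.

Prior GPA band differs across teaching methods for reasons unrelated to any effect of the teaching method itself, and it separately predicts the outcome — a classic confounder. We must compare within prior GPA band levels.
Adjusting over the population distribution of prior GPA band: 0.664·(0.732−0.921) + 0.336·(0.113−0.372) = -0.213.

-0.21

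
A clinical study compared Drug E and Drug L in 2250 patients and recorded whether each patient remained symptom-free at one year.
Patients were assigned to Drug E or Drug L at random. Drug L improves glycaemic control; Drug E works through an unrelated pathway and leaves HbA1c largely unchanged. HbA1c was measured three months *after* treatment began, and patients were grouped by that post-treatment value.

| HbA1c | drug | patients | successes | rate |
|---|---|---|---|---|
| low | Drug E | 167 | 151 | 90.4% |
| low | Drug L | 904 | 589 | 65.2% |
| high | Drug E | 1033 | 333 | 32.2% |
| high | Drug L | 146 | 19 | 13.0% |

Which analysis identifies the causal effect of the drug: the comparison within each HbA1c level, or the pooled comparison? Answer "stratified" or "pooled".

pooled

HbA1c lies on the pathway drug → HbA1c → outcome, so adjusting for it blocks the indirect effect. For the total causal effect of drug, use the unadjusted pooled rates.
Pooled: Drug E 40.3% vs Drug L 57.9%; Drug L is higher overall.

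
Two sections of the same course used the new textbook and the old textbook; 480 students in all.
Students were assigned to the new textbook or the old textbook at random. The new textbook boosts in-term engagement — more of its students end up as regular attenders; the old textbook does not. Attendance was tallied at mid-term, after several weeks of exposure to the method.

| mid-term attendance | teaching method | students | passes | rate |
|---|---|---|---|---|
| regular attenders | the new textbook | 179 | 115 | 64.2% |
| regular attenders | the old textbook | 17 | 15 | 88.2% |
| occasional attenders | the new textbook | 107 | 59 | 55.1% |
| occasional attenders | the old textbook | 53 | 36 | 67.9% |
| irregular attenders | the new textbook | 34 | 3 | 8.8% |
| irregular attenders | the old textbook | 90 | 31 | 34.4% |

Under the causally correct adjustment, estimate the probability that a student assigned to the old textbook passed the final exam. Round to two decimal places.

0.51

Mid-term attendance here is a post-treatment variable shaped by the teaching method; conditioning on it would introduce bias rather than remove it. The overall comparison is the causal one.
So P(outcome | do(the old textbook)) is just the pooled rate for the old textbook: 82/160 = 0.512.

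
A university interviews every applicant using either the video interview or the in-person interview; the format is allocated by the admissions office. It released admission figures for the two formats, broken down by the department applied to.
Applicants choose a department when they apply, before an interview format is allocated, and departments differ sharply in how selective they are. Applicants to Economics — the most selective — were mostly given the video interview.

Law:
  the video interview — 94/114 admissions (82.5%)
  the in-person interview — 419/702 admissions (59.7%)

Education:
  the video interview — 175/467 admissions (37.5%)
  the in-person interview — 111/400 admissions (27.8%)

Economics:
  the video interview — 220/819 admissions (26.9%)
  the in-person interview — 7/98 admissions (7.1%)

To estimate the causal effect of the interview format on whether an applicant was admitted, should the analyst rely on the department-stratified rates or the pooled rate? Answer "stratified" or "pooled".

Department differs across interview formats for reasons unrelated to any effect of the interview format itself, and it separately predicts the outcome — a classic confounder. We must compare within department levels.
Within each level — Law: 82.5% vs 59.7%; Education: 37.5% vs 27.8%; Economics: 26.9% vs 7.1% — the video interview is higher every time.

stratified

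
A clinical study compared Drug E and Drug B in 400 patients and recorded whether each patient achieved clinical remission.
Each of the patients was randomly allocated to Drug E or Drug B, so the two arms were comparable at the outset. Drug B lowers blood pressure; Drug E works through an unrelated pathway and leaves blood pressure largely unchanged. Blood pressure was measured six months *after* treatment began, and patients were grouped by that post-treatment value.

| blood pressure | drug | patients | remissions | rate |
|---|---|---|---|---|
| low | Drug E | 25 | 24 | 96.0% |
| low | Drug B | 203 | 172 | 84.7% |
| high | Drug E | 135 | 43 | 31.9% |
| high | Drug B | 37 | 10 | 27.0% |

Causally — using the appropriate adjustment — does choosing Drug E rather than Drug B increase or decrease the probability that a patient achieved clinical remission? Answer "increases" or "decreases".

Within every blood pressure level Drug E has the higher rate, yet pooled Drug B does — Simpson's reversal.
Because the drug influences blood pressure, blood pressure is a post-treatment mediator, not a confounder. Stratifying on it would bias the estimate; the causal effect is the crude pooled difference.
Pooled: Drug E 41.9% vs Drug B 75.8%; Drug B is higher overall.

decreases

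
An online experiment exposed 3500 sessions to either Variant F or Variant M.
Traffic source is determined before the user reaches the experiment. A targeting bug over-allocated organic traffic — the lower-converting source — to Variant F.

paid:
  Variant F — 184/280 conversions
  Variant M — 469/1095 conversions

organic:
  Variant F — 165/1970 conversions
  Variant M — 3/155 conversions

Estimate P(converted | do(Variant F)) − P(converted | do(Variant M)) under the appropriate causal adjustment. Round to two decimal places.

+0.13

Within every traffic source level Variant F has the higher rate, yet pooled Variant M does — Simpson's reversal.
Here traffic source is a common cause — it drives both which variant a case falls under and the outcome. The crude comparison mixes populations; the stratum-specific rates are the causally relevant ones.
Adjusting over the population distribution of traffic source: 0.393·(0.657−0.428) + 0.607·(0.084−0.019) = +0.129.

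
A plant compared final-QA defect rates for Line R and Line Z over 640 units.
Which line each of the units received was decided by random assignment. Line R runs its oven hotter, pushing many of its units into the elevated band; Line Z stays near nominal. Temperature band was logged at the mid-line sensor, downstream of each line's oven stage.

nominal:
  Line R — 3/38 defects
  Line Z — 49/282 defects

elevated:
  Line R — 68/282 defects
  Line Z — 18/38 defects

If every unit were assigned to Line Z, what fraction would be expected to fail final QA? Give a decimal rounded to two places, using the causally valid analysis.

Because the line influences in-process temperature band, in-process temperature band is a post-treatment mediator, not a confounder. Stratifying on it would bias the estimate; the causal effect is the crude pooled difference.
So P(outcome | do(Line Z)) is just the pooled rate for Line Z: 67/320 = 0.209.

0.21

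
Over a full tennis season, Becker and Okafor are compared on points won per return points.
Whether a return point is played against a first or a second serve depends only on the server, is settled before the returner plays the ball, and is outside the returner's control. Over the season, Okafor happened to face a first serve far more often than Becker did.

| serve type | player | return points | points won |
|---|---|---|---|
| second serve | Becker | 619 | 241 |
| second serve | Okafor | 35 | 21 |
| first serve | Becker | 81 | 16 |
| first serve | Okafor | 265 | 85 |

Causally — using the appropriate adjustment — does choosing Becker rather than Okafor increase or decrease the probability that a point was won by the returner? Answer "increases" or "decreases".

Within every serve type level Okafor has the higher rate, yet pooled Becker does — Simpson's reversal.
Nothing the player does changes serve type; the imbalance is an allocation artefact. With serve type also predicting the outcome, the pooled figure is confounded, and the within-stratum comparison is the causal one.
Within each level — second serve: 38.9% vs 60.0%; first serve: 19.8% vs 32.1% — Okafor is higher every time.

decreases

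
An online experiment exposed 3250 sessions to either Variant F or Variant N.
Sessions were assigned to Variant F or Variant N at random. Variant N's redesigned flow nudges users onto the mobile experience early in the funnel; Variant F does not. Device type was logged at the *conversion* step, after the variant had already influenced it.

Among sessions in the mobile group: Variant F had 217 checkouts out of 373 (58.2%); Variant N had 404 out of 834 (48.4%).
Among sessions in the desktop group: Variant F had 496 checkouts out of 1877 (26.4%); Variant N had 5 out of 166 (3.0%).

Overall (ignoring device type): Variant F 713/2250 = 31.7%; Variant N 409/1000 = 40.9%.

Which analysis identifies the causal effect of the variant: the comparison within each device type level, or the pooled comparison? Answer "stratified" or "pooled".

pooled

The distribution of device type is itself part of what the variant does — it is an intermediate outcome. Holding it fixed would remove that part of the effect; the total effect is the pooled difference.
Pooled: Variant F 31.7% vs Variant N 40.9%; Variant N is higher overall.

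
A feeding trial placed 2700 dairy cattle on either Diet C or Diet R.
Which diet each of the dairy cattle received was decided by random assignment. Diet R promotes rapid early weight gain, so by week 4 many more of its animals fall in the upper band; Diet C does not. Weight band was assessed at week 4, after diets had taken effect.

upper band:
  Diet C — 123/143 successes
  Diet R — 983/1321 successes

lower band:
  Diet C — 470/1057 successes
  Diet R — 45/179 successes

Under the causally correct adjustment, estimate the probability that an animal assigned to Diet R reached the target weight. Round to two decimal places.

Week-4 weight band is downstream of the diet. One should not condition on a consequence of treatment, so the overall rates are the right comparison.
So P(outcome | do(Diet R)) is just the pooled rate for Diet R: 1028/1500 = 0.685.

0.69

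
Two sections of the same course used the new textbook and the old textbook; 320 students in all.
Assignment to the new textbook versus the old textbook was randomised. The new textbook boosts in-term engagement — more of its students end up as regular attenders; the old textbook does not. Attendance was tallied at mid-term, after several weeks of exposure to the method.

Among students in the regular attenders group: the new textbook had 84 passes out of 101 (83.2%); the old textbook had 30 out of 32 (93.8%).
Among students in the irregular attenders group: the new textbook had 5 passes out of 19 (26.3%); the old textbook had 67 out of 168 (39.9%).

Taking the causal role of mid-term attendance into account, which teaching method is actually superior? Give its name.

Mid-term attendance lies on the pathway teaching method → mid-term attendance → outcome, so adjusting for it blocks the indirect effect. For the total causal effect of teaching method, use the unadjusted pooled rates.
Pooled: the new textbook 74.2% vs the old textbook 48.5%; the new textbook is higher overall.

the new textbook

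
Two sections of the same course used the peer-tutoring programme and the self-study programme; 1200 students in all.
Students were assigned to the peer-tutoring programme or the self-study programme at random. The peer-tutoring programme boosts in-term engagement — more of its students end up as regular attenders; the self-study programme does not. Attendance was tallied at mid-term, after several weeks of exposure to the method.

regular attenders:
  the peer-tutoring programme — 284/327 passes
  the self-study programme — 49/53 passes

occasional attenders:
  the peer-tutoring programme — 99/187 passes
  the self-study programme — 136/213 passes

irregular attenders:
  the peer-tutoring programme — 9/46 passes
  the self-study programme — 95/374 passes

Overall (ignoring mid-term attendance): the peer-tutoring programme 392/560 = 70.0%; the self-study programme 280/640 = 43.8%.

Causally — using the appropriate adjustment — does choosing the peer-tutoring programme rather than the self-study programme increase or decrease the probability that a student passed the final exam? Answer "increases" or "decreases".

The stratified and pooled comparisons disagree (the self-study programme wins within each mid-term attendance; the peer-tutoring programme wins overall), so the answer turns on the causal role of mid-term attendance.
Mid-term attendance lies on the pathway teaching method → mid-term attendance → outcome, so adjusting for it blocks the indirect effect. For the total causal effect of teaching method, use the unadjusted pooled rates.
Pooled: the peer-tutoring programme 70.0% vs the self-study programme 43.8%; the peer-tutoring programme is higher overall.

increases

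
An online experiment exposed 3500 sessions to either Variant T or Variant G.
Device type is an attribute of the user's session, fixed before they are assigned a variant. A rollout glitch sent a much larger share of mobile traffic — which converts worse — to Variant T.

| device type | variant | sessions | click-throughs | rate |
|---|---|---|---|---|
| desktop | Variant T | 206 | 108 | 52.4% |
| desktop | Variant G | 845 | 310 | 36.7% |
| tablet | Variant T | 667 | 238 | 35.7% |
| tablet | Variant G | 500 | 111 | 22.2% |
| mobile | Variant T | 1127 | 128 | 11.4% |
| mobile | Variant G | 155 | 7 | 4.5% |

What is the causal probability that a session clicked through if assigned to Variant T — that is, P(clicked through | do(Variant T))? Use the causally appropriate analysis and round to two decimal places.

0.32

The device type-specific comparison favours Variant T throughout, but the pooled figures favour Variant G. The question is whether to condition on device type.
Here device type is a common cause — it drives both which variant a case falls under and the outcome. The crude comparison mixes populations; the stratum-specific rates are the causally relevant ones.
Standardising Variant T to the population device type mix: 0.300·108/206 + 0.333·238/667 + 0.366·128/1127 = 0.318.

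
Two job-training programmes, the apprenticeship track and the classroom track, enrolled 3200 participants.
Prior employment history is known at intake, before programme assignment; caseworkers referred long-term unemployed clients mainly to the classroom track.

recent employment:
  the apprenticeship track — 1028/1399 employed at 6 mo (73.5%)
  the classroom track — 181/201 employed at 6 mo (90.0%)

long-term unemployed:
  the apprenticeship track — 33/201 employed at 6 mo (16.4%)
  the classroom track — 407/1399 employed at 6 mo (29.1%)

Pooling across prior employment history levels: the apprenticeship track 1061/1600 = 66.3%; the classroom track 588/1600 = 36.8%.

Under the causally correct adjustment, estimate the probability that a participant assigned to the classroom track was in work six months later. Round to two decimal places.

0.60

Here prior employment history is a common cause — it drives both which programme a case falls under and the outcome. The crude comparison mixes populations; the stratum-specific rates are the causally relevant ones.
Standardising the classroom track to the population prior employment history mix: 0.500·181/201 + 0.500·407/1399 = 0.596.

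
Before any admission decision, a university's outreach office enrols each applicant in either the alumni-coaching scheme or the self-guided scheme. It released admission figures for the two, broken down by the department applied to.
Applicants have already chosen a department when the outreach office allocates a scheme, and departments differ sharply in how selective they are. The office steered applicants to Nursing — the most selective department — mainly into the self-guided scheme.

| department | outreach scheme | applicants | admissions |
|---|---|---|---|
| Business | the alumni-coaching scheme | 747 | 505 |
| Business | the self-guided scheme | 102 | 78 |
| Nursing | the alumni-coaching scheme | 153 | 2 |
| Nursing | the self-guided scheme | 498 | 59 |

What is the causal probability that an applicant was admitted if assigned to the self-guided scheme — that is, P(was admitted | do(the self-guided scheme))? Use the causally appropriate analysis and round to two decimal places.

The stratified and pooled comparisons disagree (the self-guided scheme wins within each department; the alumni-coaching scheme wins overall), so the answer turns on the causal role of department.
Since department is a pre-existing factor (not a product of the outreach scheme) and it affects the outcome on its own, it is a confounder. The stratified rates, not the pooled rate, identify the causal effect.
Standardising the self-guided scheme to the population department mix: 0.566·78/102 + 0.434·59/498 = 0.484.

0.48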